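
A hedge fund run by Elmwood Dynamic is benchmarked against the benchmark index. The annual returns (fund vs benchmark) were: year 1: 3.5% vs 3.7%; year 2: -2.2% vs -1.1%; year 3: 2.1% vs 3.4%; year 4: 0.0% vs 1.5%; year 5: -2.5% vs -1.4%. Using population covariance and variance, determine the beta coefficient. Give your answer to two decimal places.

r̄p = 0.1800%,  r̄m = 1.2200%
Cov = Σ(rp − r̄p)(rm − r̄m) / 5 = 4.9824
Var(rm) = Σ(rm − r̄m)² / 5 = 4.6456
β = Cov / Var = 4.9824 / 4.6456 = 1.0725

1.07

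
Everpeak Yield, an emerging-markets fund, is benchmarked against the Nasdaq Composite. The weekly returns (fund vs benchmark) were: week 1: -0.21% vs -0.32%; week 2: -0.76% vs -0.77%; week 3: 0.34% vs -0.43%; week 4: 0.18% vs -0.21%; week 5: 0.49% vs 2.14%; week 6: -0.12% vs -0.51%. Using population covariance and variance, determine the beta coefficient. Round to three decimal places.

0.274

r̄p = -0.0133%,  r̄m = -0.0167%
Cov = Σ(rp − r̄p)(rm − r̄m) / 6 = 0.2628
Var(rm) = Σ(rm − r̄m)² / 6 = 0.9604
β = Cov / Var = 0.2628 / 0.9604 = 0.2736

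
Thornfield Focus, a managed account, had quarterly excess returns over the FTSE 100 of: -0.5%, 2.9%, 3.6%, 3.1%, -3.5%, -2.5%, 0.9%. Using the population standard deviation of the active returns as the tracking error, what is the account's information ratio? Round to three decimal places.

0.218

r̄ = (-0.5 + 2.9 + 3.6 + 3.1 − 3.5 − 2.5 + 0.9) / 7 = 0.5714%
Σ(r − r̄)² = (-0.5 − 0.5714)² + (2.9 − 0.5714)² + … = 48.2543
population σ = √(48.2543 / 7) = √6.8935 = 2.6255%
IR = r̄ / tracking error = 0.5714 / 2.6255 = 0.2176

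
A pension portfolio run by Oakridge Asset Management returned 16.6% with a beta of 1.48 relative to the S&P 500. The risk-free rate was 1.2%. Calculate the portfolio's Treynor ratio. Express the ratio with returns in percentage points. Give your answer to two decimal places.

Treynor = (Rp − Rf) / β = (16.6% − 1.2%) / 1.48 = 15.40 / 1.48 = 10.4054

10.41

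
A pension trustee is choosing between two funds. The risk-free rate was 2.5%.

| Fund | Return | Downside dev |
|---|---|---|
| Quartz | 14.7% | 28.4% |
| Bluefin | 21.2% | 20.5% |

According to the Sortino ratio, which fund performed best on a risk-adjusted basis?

Bluefin

Quartz: Sortino ratio = (14.7% − 2.5%) / 28.4% = 0.430
Bluefin: Sortino ratio = (21.2% − 2.5%) / 20.5% = 0.912
Highest: Bluefin (0.912).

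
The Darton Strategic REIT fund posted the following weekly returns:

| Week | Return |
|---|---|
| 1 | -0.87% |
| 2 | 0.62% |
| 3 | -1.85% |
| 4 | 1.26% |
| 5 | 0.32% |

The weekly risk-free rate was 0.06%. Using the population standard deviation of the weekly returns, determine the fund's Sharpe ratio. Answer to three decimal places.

-0.147

Mean return r̄ = -0.520 / 5 = -0.1040%
Population std dev = √[6.1997 / 5] = 1.1135%
Sharpe = (r̄ − rf) / σ = (-0.1040 − 0.06) / 1.1135 = -0.1640 / 1.1135 = -0.1473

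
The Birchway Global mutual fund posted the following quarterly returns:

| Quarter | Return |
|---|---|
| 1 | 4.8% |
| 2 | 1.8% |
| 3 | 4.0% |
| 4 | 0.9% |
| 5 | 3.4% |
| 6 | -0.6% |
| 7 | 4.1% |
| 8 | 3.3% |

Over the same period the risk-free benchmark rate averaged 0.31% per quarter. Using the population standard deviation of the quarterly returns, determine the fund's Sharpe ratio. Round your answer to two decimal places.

μ = (4.8 + 1.8 + 4 + 0.9 + 3.4 − 0.6 + 4.1 + 3.3) / 8 = 21.70 / 8 = 2.7125%
Σ(r − μ)² = (4.8 − 2.7125)² + (1.8 − 2.7125)² + (4 − 2.7125)² + … = 23.8488
population σ = √(23.8488 / 8) = √2.9811 = 1.7266%
Sharpe = (μ − rf) / σ = (2.7125 − 0.31) / 1.7266 = 2.4025 / 1.7266 = 1.3915

1.39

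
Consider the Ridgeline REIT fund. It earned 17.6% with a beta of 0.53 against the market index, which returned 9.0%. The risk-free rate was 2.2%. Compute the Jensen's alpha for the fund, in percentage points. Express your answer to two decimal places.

CAPM expected return = Rf + β(Rm − Rf) = 2.2% + 0.53 × (9.0% − 2.2%) = 2.2 + 0.53 × 6.80 = 5.8040%
Jensen's α = Rp − E[R] = 17.6% − 5.8040% = 11.7960

11.80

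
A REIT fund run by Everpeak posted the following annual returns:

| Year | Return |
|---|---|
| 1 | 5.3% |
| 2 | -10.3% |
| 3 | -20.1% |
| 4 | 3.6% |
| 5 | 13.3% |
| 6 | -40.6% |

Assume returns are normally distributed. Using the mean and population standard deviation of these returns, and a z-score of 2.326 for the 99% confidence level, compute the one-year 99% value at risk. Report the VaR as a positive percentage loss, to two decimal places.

50.38

Mean return r̄ = -48.80 / 6 = -8.1333%
Σ(r − r̄)² = 1979.4933; population σ = √(1979.4933/6) = 18.1636%
VaR = −(r̄ − z·σ) = −(-8.1333 − 2.326 × 18.1636) = −(-50.3818) = 50.3818%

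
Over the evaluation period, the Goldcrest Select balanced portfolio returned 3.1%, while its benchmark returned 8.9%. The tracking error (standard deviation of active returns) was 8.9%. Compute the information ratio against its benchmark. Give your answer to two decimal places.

-0.65

IR = (Rp − Rb) / TE = (3.1% − 8.9%) / 8.9% = -5.80% / 8.9% = -0.6517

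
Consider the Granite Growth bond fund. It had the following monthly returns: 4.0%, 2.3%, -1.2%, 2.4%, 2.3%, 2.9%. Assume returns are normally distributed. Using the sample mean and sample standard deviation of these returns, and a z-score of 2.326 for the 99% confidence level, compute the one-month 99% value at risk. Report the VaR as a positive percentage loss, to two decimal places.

1.95

μ = (4 + 2.3 − 1.2 + 2.4 + 2.3 + 2.9) / 6 = 12.70 / 6 = 2.1167%
Σ(r − μ)² = (4 − 2.1167)² + (2.3 − 2.1167)² + (-1.2 − 2.1167)² + … = 15.3083
sample σ = √(15.3083 / 5) = √3.0617 = 1.7498%
VaR = −(μ − z·σ) = −(2.1167 − 2.326 × 1.7498) = −(-1.9533) = 1.9533%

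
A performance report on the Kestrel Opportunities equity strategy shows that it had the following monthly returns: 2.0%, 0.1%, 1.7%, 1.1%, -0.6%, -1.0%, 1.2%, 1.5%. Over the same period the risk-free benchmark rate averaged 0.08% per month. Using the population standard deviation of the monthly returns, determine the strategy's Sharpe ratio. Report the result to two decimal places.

0.64

r̄ = (2 + 0.1 + 1.7 + 1.1 − 0.6 − 1 + 1.2 + 1.5) / 8 = 6.00 / 8 = 0.7500%
Population std dev = √[8.6600 / 8] = 1.0404%
Sharpe = (r̄ − rf) / σ = (0.7500 − 0.08) / 1.0404 = 0.6700 / 1.0404 = 0.6440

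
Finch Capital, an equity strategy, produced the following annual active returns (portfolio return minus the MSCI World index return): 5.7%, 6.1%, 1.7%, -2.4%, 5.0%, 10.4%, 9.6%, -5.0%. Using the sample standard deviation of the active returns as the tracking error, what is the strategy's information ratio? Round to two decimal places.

0.71

r̄ = (5.7 + 6.1 + 1.7 − 2.4 + 5 + 10.4 + 9.6 − 5) / 8 = 3.8875%
Sample std dev = √[207.7688 / 7] = 5.4481%
IR = r̄ / tracking error = 3.8875 / 5.4481 = 0.7136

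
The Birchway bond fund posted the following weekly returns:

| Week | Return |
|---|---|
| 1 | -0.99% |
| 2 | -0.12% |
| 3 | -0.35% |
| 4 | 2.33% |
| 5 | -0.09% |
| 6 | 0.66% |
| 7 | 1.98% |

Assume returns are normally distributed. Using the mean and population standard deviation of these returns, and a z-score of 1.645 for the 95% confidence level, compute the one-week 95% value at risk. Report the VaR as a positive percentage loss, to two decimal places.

r̄ = (-0.99 − 0.12 − 0.35 + 2.33 − 0.09 + 0.66 + 1.98) / 7 = 3.420 / 7 = 0.4886%
Σ(r − r̄)² = 9.2391; population σ = √(9.2391/7) = 1.1489%
VaR = −(r̄ − z·σ) = −(0.4886 − 1.645 × 1.1489) = −(-1.4013) = 1.4013%

1.40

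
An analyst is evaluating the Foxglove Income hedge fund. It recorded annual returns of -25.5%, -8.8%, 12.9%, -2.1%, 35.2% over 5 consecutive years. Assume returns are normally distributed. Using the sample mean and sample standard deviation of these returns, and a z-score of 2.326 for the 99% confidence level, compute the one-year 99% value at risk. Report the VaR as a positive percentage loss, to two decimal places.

51.08

r̄ = (-25.5 − 8.8 + 12.9 − 2.1 + 35.2) / 5 = 2.3400%
Σ(r − r̄)² = 2110.1720; sample σ = √(2110.1720/4) = 22.9683%
VaR = −(r̄ − z·σ) = −(2.3400 − 2.326 × 22.9683) = −(-51.0843) = 51.0843%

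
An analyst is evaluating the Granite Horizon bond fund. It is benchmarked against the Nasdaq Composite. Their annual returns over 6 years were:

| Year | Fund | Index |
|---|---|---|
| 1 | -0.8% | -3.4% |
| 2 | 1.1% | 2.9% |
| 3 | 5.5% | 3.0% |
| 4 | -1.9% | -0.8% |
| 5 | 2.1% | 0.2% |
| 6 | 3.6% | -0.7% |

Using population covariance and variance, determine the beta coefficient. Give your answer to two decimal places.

0.67

r̄p = 1.6000%,  r̄m = 0.2000%
Cov = Σ(rp − r̄p)(rm − r̄m) / 6 = 3.3183
Var(rm) = Σ(rm − r̄m)² / 6 = 4.9833
β = Cov / Var = 3.3183 / 4.9833 = 0.6659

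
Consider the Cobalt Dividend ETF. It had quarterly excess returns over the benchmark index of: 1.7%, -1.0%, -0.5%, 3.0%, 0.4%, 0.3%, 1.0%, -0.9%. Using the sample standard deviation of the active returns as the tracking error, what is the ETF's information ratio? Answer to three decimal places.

0.364

r̄ = (1.7 − 1 − 0.5 + 3 + 0.4 + 0.3 + 1 − 0.9) / 8 = 0.5000%
Σ(r − r̄)² = (1.7 − 0.5000)² + (-1 − 0.5000)² + … = 13.2000
sample σ = √(13.2000 / 7) = √1.8857 = 1.3732%
IR = r̄ / tracking error = 0.5000 / 1.3732 = 0.3641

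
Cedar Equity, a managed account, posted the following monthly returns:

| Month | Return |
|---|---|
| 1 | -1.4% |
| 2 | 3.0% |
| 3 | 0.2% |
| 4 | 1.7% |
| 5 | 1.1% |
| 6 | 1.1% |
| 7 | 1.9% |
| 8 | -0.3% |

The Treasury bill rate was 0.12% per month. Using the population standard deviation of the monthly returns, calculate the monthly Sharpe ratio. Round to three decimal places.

r̄ = (-1.4 + 3 + 0.2 + 1.7 + 1.1 + 1.1 + 1.9 − 0.3) / 8 = 0.9125%
Σ(r − r̄)² = (-1.4 − 0.9125)² + (3 − 0.9125)² + (0.2 − 0.9125)² + … = 13.3488
population σ = √(13.3488 / 8) = √1.6686 = 1.2917%
Sharpe = (r̄ − rf) / σ = (0.9125 − 0.12) / 1.2917 = 0.7925 / 1.2917 = 0.6135

0.614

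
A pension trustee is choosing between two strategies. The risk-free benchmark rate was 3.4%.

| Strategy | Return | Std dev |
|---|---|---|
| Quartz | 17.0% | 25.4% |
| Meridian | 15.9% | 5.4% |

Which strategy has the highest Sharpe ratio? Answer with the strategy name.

Meridian

Quartz: Sharpe ratio = (17.0% − 3.4%) / 25.4% = 0.535
Meridian: Sharpe ratio = (15.9% − 3.4%) / 5.4% = 2.315
Highest: Meridian (2.315).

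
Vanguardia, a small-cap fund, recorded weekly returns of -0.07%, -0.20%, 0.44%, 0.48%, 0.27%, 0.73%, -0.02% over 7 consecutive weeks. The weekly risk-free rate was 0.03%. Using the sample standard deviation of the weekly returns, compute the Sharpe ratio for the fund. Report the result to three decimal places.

Mean return r̄ = 1.630 / 7 = 0.2329%
Σ(r − r̄)² = 0.6955; sample σ = √(0.6955/6) = 0.3405%
Sharpe = (r̄ − rf) / σ = (0.2329 − 0.03) / 0.3405 = 0.2029 / 0.3405 = 0.5959

0.596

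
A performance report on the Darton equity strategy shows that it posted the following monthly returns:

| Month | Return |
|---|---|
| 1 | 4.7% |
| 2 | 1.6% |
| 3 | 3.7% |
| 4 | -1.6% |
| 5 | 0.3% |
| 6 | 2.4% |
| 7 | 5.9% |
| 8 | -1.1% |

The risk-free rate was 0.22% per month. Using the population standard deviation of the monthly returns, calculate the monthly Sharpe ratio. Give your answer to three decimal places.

r̄ = (4.7 + 1.6 + 3.7 − 1.6 + 0.3 + 2.4 + 5.9 − 1.1) / 8 = 15.90 / 8 = 1.9875%
Population std dev = √[51.1688 / 8] = 2.5291%
Sharpe = (r̄ − rf) / σ = (1.9875 − 0.22) / 2.5291 = 1.7675 / 2.5291 = 0.6989

0.699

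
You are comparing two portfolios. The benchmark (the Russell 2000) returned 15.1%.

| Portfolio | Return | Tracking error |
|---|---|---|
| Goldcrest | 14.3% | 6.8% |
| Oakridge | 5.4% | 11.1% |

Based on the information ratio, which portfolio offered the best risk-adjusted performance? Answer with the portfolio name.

Goldcrest: IR = (14.3% − 15.1%) / 6.8% = -0.118
Oakridge: IR = (5.4% − 15.1%) / 11.1% = -0.874
Highest: Goldcrest (-0.118).

Goldcrest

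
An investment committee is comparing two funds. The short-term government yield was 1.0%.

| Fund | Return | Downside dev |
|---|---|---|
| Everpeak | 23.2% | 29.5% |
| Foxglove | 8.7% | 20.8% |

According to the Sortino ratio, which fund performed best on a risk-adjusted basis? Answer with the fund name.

Everpeak: Sortino ratio = (23.2% − 1.0%) / 29.5% = 0.753
Foxglove: Sortino ratio = (8.7% − 1.0%) / 20.8% = 0.370
Highest: Everpeak (0.753).

Everpeak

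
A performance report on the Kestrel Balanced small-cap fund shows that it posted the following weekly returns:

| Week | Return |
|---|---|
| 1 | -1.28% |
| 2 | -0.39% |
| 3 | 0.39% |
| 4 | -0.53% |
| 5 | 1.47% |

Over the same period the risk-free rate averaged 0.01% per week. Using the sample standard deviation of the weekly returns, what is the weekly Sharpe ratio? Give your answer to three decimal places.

-0.075

Mean return r̄ = -0.340 / 5 = -0.0680%
Σ(r − r̄)² = (-1.28 − (-0.0680))² + (-0.39 − (-0.0680))² + (0.39 − (-0.0680))² + … = 4.3613
sample σ = √(4.3613 / 4) = √1.0903 = 1.0442%
Sharpe = (r̄ − rf) / σ = (-0.0680 − 0.01) / 1.0442 = -0.0780 / 1.0442 = -0.0747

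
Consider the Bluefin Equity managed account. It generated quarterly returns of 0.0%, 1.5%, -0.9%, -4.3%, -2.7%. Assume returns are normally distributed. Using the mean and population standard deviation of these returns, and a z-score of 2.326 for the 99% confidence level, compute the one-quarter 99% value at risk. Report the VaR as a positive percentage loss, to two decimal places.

r̄ = (0 + 1.5 − 0.9 − 4.3 − 2.7) / 5 = -1.2800%
Population std dev = √[20.6480 / 5] = 2.0321%
VaR = −(r̄ − z·σ) = −(-1.2800 − 2.326 × 2.0321) = −(-6.0067) = 6.0067%

6.01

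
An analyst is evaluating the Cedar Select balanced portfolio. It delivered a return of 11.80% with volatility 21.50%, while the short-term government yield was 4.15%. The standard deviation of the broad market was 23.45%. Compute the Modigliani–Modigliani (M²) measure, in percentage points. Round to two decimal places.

Sharpe = (Rp − Rf) / σp = (11.80% − 4.15%) / 21.50% = 0.3558
M² = Rf + Sharpe × σm = 4.15% + 0.3558 × 23.45% = 12.4935%

12.49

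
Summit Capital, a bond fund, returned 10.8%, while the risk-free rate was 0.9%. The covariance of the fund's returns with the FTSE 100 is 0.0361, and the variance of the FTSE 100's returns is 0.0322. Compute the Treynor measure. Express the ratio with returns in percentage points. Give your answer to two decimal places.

8.83

β = Cov / Var = 0.0361 / 0.0322 = 1.1211
Treynor = (Rp − Rf) / β = (10.8% − 0.9%) / 1.1211 = 9.90 / 1.1211 = 8.8306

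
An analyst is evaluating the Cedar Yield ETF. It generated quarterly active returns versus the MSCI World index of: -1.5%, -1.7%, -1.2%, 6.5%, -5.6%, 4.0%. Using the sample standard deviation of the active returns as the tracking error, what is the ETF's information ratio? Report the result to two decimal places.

Mean return r̄ = 0.50 / 6 = 0.0833%
Σ(r − r̄)² = (-1.5 − 0.0833)² + (-1.7 − 0.0833)² + … = 96.1483
σ = √[96.1483 / 5] = 4.3852%
IR = r̄ / tracking error = 0.0833 / 4.3852 = 0.0190

0.02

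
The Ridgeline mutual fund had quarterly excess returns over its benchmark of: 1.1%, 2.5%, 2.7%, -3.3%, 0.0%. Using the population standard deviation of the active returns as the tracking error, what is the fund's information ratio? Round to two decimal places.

0.27

μ = (1.1 + 2.5 + 2.7 − 3.3 + 0) / 5 = 3.00 / 5 = 0.6000%
Population std dev = √[23.8400 / 5] = 2.1836%
IR = μ / tracking error = 0.6000 / 2.1836 = 0.2748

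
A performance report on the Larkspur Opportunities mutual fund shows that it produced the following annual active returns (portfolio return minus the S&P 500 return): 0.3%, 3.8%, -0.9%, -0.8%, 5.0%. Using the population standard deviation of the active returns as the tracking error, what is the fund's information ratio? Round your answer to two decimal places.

r̄ = (0.3 + 3.8 − 0.9 − 0.8 + 5) / 5 = 1.4800%
Population std dev = √[30.0280 / 5] = 2.4506%
IR = r̄ / tracking error = 1.4800 / 2.4506 = 0.6039

0.60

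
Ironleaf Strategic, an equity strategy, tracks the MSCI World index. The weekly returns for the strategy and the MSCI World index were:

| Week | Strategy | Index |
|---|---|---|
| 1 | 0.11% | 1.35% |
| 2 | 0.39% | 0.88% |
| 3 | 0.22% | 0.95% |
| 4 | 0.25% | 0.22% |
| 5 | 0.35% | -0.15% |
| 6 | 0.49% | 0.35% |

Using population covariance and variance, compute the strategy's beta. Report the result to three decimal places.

r̄p = 0.3017%,  r̄m = 0.6000%
Cov = Σ(rp − r̄p)(rm − r̄m) / 6 = -0.0352
Var(rm) = Σ(rm − r̄m)² / 6 = 0.2555
β = Cov / Var = -0.0352 / 0.2555 = -0.1378

-0.138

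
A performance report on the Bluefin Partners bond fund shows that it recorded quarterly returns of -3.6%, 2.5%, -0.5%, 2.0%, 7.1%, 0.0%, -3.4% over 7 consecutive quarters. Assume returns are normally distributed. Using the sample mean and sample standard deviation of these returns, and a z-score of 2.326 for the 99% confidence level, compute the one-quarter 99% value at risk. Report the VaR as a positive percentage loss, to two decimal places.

r̄ = (-3.6 + 2.5 − 0.5 + 2 + 7.1 + 0 − 3.4) / 7 = 4.10 / 7 = 0.5857%
Σ(r − r̄)² = 83.0286; sample σ = √(83.0286/6) = 3.7200%
VaR = −(r̄ − z·σ) = −(0.5857 − 2.326 × 3.7200) = −(-8.0670) = 8.0670%

8.07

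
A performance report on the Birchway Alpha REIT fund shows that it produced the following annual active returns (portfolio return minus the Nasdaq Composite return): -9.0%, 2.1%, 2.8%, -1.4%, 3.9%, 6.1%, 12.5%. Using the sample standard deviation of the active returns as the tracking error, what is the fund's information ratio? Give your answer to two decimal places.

r̄ = (-9 + 2.1 + 2.8 − 1.4 + 3.9 + 6.1 + 12.5) / 7 = 17.00 / 7 = 2.4286%
Sample σ = √[Σ(r − r̄)² / 6] = √[262.5943 / 6] = √43.7657 = 6.6156%
IR = r̄ / tracking error = 2.4286 / 6.6156 = 0.3671

0.37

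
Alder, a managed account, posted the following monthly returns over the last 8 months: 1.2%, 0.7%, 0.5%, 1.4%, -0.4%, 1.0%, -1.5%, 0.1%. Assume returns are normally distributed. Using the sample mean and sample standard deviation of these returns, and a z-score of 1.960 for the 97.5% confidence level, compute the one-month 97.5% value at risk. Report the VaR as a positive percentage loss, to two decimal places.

r̄ = (1.2 + 0.7 + 0.5 + 1.4 − 0.4 + 1 − 1.5 + 0.1) / 8 = 3.00 / 8 = 0.3750%
Σ(r − r̄)² = 6.4350; sample σ = √(6.4350/7) = 0.9588%
VaR = −(r̄ − z·σ) = −(0.3750 − 1.960 × 0.9588) = −(-1.5042) = 1.5042%

1.50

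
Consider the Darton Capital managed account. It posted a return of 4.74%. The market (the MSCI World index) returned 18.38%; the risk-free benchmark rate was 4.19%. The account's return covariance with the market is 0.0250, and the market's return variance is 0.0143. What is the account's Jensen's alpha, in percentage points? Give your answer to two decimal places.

β = Cov / Var = 0.0250 / 0.0143 = 1.7483
E[R] = Rf + β(Rm − Rf) = 4.19% + 1.7483 × (18.38% − 4.19%) = 28.9984%
α = Rp − E[R] = 4.74% − 28.9984% = -24.2584

-24.26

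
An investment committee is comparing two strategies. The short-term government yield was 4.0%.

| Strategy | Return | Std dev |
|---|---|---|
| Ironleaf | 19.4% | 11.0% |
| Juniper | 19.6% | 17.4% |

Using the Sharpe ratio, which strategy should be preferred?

Ironleaf: Sharpe ratio = (19.4% − 4.0%) / 11.0% = 1.400
Juniper: Sharpe ratio = (19.6% − 4.0%) / 17.4% = 0.897
Highest: Ironleaf (1.400).

Ironleaf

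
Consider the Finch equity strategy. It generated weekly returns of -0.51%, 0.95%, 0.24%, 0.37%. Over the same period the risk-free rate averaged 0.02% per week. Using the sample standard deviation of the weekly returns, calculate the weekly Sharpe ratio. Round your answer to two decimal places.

Mean return μ = 1.050 / 4 = 0.2625%
Σ(r − μ)² = 1.0815; sample σ = √(1.0815/3) = 0.6004%
Sharpe = (μ − rf) / σ = (0.2625 − 0.02) / 0.6004 = 0.2425 / 0.6004 = 0.4039

0.40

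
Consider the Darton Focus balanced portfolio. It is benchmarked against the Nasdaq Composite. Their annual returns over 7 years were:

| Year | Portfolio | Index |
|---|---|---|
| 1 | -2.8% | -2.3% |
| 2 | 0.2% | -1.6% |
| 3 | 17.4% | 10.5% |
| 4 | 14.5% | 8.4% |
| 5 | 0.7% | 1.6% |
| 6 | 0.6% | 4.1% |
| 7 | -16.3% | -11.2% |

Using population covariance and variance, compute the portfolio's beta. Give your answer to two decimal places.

1.49

r̄p = 2.0429%,  r̄m = 1.3571%
Cov = Σ(rp − r̄p)(rm − r̄m) / 7 = 68.1933
Var(rm) = Σ(rm − r̄m)² / 7 = 45.7967
β = Cov / Var = 68.1933 / 45.7967 = 1.4890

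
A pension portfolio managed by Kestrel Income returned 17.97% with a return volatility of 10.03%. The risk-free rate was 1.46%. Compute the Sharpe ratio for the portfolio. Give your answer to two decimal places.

Sharpe = (Rp − Rf) / σp = (17.97% − 1.46%) / 10.03% = 16.51% / 10.03% = 1.6461

1.65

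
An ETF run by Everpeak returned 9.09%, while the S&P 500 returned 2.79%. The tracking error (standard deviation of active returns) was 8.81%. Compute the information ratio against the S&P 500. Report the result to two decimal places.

0.72

IR = (Rp − Rb) / TE = (9.09% − 2.79%) / 8.81% = 6.30% / 8.81% = 0.7151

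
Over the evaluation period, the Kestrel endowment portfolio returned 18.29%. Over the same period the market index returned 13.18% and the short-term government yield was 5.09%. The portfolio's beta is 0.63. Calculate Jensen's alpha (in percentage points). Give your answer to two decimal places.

8.10

CAPM expected return = Rf + β(Rm − Rf) = 5.09% + 0.63 × (13.18% − 5.09%) = 5.09 + 0.63 × 8.09 = 10.1867%
Jensen's α = Rp − E[R] = 18.29% − 10.1867% = 8.1033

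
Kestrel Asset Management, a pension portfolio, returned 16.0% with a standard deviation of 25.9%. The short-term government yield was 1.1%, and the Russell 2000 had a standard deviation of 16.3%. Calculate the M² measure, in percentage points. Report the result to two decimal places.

10.48

Sharpe = (Rp − Rf) / σp = (16.0% − 1.1%) / 25.9% = 0.5753
M² = Rf + Sharpe × σm = 1.1% + 0.5753 × 16.3% = 10.4774%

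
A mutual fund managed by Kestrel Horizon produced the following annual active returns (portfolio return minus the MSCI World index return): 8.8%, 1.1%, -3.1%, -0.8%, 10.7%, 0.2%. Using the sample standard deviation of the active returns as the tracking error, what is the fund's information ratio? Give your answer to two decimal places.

0.50

μ = (8.8 + 1.1 − 3.1 − 0.8 + 10.7 + 0.2) / 6 = 2.8167%
Sample σ = √[Σ(r − μ)² / 5] = √[155.8283 / 5] = √31.1657 = 5.5826%
IR = μ / tracking error = 2.8167 / 5.5826 = 0.5045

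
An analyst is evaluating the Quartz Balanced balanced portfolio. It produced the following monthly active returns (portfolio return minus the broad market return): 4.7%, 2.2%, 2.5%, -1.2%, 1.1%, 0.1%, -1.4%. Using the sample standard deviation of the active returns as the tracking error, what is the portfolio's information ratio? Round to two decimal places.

r̄ = (4.7 + 2.2 + 2.5 − 1.2 + 1.1 + 0.1 − 1.4) / 7 = 8.00 / 7 = 1.1429%
Σ(r − r̄)² = (4.7 − 1.1429)² + (2.2 − 1.1429)² + … = 28.6571
sample σ = √(28.6571 / 6) = √4.7762 = 2.1855%
IR = r̄ / tracking error = 1.1429 / 2.1855 = 0.5229

0.52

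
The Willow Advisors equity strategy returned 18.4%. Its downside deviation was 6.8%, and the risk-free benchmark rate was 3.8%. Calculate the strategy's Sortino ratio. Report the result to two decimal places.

Sortino = (Rp − Rf) / σd = (18.4% − 3.8%) / 6.8% = 14.60% / 6.8% = 2.1471

2.15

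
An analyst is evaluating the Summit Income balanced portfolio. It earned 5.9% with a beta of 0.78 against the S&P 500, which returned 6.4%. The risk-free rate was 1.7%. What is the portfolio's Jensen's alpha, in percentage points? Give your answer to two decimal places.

CAPM expected return = Rf + β(Rm − Rf) = 1.7% + 0.78 × (6.4% − 1.7%) = 1.7 + 0.78 × 4.70 = 5.3660%
Jensen's α = Rp − E[R] = 5.9% − 5.3660% = 0.5340

0.53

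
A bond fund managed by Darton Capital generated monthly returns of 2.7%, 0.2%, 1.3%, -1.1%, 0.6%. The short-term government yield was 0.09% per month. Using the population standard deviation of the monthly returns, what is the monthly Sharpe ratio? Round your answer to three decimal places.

r̄ = (2.7 + 0.2 + 1.3 − 1.1 + 0.6) / 5 = 3.70 / 5 = 0.7400%
Σ(r − r̄)² = (2.7 − 0.7400)² + (0.2 − 0.7400)² + (1.3 − 0.7400)² + … = 7.8520
σ = √[7.8520 / 5] = 1.2532%
Sharpe = (r̄ − rf) / σ = (0.7400 − 0.09) / 1.2532 = 0.6500 / 1.2532 = 0.5187

0.519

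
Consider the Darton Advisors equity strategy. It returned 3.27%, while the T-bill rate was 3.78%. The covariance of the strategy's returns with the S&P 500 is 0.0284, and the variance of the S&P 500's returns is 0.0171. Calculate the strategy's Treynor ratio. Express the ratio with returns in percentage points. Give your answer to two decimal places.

-0.31

β = Cov / Var = 0.0284 / 0.0171 = 1.6608
Treynor = (Rp − Rf) / β = (3.27% − 3.78%) / 1.6608 = -0.51 / 1.6608 = -0.3071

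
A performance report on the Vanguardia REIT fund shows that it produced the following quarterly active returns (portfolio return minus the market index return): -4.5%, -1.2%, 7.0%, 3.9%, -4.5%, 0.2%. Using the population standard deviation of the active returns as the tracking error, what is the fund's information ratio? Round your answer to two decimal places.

0.04

Mean return μ = 0.90 / 6 = 0.1500%
Σ(r − μ)² = (-4.5 − 0.1500)² + (-1.2 − 0.1500)² + … = 106.0550
population σ = √(106.0550 / 6) = √17.6758 = 4.2043%
IR = μ / tracking error = 0.1500 / 4.2043 = 0.0357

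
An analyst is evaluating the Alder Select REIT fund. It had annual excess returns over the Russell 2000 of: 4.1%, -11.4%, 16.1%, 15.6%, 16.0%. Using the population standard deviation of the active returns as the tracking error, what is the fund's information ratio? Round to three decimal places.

0.751

r̄ = (4.1 − 11.4 + 16.1 + 15.6 + 16) / 5 = 40.40 / 5 = 8.0800%
Population σ = √[Σ(r − r̄)² / 5] = √[578.9080 / 5] = √115.7816 = 10.7602%
IR = r̄ / tracking error = 8.0800 / 10.7602 = 0.7509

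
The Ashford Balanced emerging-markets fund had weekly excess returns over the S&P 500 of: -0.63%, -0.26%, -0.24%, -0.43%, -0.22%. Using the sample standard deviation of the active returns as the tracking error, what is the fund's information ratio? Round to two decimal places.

-2.04

r̄ = (-0.63 − 0.26 − 0.24 − 0.43 − 0.22) / 5 = -1.780 / 5 = -0.3560%
Sample σ = √[Σ(r − r̄)² / 4] = √[0.1217 / 4] = √0.0304 = 0.1744%
IR = r̄ / tracking error = -0.3560 / 0.1744 = -2.0413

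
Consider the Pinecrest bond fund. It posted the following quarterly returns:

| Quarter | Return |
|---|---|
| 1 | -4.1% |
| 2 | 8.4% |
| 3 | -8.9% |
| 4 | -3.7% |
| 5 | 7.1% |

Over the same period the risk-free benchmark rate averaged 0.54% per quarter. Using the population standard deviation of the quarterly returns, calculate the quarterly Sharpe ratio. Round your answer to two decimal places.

r̄ = (-4.1 + 8.4 − 8.9 − 3.7 + 7.1) / 5 = -0.2400%
Σ(r − r̄)² = (-4.1 − (-0.2400))² + (8.4 − (-0.2400))² + … = 230.3920
population σ = √(230.3920 / 5) = √46.0784 = 6.7881%
Sharpe = (r̄ − rf) / σ = (-0.2400 − 0.54) / 6.7881 = -0.7800 / 6.7881 = -0.1149

-0.11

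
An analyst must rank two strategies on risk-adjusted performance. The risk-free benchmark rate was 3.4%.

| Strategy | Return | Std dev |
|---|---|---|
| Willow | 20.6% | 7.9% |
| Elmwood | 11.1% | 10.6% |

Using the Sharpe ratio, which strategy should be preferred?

Willow: Sharpe ratio = (20.6% − 3.4%) / 7.9% = 2.177
Elmwood: Sharpe ratio = (11.1% − 3.4%) / 10.6% = 0.726
Highest: Willow (2.177).

Willow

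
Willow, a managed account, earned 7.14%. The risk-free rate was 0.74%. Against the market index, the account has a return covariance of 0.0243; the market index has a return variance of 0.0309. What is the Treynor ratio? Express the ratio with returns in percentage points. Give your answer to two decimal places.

β = Cov / Var = 0.0243 / 0.0309 = 0.7864
Treynor = (Rp − Rf) / β = (7.14% − 0.74%) / 0.7864 = 6.40 / 0.7864 = 8.1384

8.14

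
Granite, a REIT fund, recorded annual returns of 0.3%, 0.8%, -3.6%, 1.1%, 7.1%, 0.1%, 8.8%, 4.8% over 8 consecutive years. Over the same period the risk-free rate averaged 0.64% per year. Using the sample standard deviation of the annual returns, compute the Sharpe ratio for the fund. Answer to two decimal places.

0.43

Mean return r̄ = 19.40 / 8 = 2.4250%
Sample σ = √[Σ(r − r̄)² / 7] = √[118.7550 / 7] = √16.9650 = 4.1189%
Sharpe = (r̄ − rf) / σ = (2.4250 − 0.64) / 4.1189 = 1.7850 / 4.1189 = 0.4334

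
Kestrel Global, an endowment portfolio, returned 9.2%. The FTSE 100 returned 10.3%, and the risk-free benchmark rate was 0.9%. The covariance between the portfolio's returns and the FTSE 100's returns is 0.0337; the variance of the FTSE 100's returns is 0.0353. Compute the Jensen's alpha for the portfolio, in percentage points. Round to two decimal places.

-0.67

β = Cov / Var = 0.0337 / 0.0353 = 0.9547
E[R] = Rf + β(Rm − Rf) = 0.9% + 0.9547 × (10.3% − 0.9%) = 9.8742%
α = Rp − E[R] = 9.2% − 9.8742% = -0.6742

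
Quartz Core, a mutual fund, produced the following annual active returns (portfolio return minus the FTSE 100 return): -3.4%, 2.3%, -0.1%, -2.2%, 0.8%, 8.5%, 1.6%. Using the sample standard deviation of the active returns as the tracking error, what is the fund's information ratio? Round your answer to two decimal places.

0.28

r̄ = (-3.4 + 2.3 − 0.1 − 2.2 + 0.8 + 8.5 + 1.6) / 7 = 1.0714%
Sample σ = √[Σ(r − r̄)² / 6] = √[89.1143 / 6] = √14.8524 = 3.8539%
IR = r̄ / tracking error = 1.0714 / 3.8539 = 0.2780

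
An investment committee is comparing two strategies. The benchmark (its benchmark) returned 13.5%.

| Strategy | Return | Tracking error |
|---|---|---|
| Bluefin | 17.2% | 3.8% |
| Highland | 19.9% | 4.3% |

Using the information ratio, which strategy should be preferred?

Highland

Bluefin: IR = (17.2% − 13.5%) / 3.8% = 0.974
Highland: IR = (19.9% − 13.5%) / 4.3% = 1.488
Highest: Highland (1.488).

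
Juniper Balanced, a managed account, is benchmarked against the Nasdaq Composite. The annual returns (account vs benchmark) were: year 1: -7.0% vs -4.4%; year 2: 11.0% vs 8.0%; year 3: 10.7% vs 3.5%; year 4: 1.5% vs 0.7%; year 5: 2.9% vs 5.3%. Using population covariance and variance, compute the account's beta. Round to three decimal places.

r̄p = 3.8200%,  r̄m = 2.6200%
Cov = Σ(rp − r̄p)(rm − r̄m) / 5 = 24.5256
Var(rm) = Σ(rm − r̄m)² / 5 = 17.9736
β = Cov / Var = 24.5256 / 17.9736 = 1.3645

1.365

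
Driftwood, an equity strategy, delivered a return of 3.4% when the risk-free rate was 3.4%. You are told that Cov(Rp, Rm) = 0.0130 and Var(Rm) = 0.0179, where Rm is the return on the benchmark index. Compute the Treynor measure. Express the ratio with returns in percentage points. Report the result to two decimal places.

0.00

β = Cov / Var = 0.0130 / 0.0179 = 0.7263
Treynor = (Rp − Rf) / β = (3.4% − 3.4%) / 0.7263 = 0.00 / 0.7263 = 0.0000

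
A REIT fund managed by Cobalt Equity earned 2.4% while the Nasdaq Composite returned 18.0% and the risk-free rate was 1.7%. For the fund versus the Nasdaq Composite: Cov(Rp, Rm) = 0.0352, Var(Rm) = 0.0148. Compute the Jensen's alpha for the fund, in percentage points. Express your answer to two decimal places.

β = Cov / Var = 0.0352 / 0.0148 = 2.3784
E[R] = Rf + β(Rm − Rf) = 1.7% + 2.3784 × (18.0% − 1.7%) = 40.4679%
α = Rp − E[R] = 2.4% − 40.4679% = -38.0679

-38.07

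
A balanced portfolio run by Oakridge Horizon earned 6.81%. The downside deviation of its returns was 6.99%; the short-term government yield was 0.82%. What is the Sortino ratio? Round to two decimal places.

0.86

Sortino = (Rp − Rf) / σd = (6.81% − 0.82%) / 6.99% = 5.99% / 6.99% = 0.8569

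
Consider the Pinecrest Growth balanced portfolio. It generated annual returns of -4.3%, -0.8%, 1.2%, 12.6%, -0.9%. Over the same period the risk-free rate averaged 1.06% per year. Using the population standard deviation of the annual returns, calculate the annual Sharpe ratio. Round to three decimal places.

μ = (-4.3 − 0.8 + 1.2 + 12.6 − 0.9) / 5 = 1.5600%
Σ(r − μ)² = 167.9720; population σ = √(167.9720/5) = 5.7961%
Sharpe = (μ − rf) / σ = (1.5600 − 1.06) / 5.7961 = 0.5000 / 5.7961 = 0.0863

0.086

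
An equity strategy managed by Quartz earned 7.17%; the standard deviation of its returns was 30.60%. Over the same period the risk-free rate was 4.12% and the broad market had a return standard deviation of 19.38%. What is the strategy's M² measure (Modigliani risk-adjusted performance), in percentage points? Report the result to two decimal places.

Sharpe = (Rp − Rf) / σp = (7.17% − 4.12%) / 30.60% = 0.0997
M² = Rf + Sharpe × σm = 4.12% + 0.0997 × 19.38% = 6.0522%

6.05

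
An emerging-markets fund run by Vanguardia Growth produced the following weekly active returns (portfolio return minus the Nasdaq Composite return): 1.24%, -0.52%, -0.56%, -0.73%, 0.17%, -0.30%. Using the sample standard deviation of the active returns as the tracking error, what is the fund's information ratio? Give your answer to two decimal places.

-0.16

r̄ = (1.24 − 0.52 − 0.56 − 0.73 + 0.17 − 0.3) / 6 = -0.700 / 6 = -0.1167%
Σ(r − r̄)² = 2.6917; sample σ = √(2.6917/5) = 0.7337%
IR = r̄ / tracking error = -0.1167 / 0.7337 = -0.1591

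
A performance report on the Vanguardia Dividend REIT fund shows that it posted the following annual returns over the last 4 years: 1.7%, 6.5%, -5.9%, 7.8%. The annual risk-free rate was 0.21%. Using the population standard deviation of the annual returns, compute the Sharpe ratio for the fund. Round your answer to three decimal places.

Mean return r̄ = 10.10 / 4 = 2.5250%
Σ(r − r̄)² = 115.2875; population σ = √(115.2875/4) = 5.3686%
Sharpe = (r̄ − rf) / σ = (2.5250 − 0.21) / 5.3686 = 2.3150 / 5.3686 = 0.4312

0.431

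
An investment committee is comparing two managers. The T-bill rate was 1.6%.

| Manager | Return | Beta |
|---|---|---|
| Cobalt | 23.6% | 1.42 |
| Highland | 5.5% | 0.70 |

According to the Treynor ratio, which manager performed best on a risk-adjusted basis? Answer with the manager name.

Cobalt

Cobalt: Treynor = (23.6% − 1.6%) / 1.42 = 15.493
Highland: Treynor = (5.5% − 1.6%) / 0.70 = 5.571
Highest: Cobalt (15.493).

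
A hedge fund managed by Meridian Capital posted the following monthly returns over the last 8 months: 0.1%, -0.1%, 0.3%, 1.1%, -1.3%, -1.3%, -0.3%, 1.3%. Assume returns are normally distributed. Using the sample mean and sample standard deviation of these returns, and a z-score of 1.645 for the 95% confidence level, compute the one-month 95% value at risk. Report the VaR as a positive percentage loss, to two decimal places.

r̄ = (0.1 − 0.1 + 0.3 + 1.1 − 1.3 − 1.3 − 0.3 + 1.3) / 8 = -0.20 / 8 = -0.0250%
Σ(r − r̄)² = 6.4750; sample σ = √(6.4750/7) = 0.9618%
VaR = −(r̄ − z·σ) = −(-0.0250 − 1.645 × 0.9618) = −(-1.6072) = 1.6072%

1.61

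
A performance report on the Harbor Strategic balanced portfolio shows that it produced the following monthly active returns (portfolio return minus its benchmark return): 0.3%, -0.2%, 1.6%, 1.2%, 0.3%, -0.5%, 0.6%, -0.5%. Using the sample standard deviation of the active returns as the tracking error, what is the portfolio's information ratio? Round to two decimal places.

0.46

r̄ = (0.3 − 0.2 + 1.6 + 1.2 + 0.3 − 0.5 + 0.6 − 0.5) / 8 = 2.80 / 8 = 0.3500%
Sample σ = √[Σ(r − r̄)² / 7] = √[4.1000 / 7] = √0.5857 = 0.7653%
IR = r̄ / tracking error = 0.3500 / 0.7653 = 0.4573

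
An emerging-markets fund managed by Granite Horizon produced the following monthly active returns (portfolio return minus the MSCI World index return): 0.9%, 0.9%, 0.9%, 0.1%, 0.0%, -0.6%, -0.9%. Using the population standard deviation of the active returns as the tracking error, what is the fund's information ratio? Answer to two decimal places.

0.27

Mean return r̄ = 1.30 / 7 = 0.1857%
Σ(r − r̄)² = (0.9 − 0.1857)² + (0.9 − 0.1857)² + … = 3.3686
population σ = √(3.3686 / 7) = √0.4812 = 0.6937%
IR = r̄ / tracking error = 0.1857 / 0.6937 = 0.2677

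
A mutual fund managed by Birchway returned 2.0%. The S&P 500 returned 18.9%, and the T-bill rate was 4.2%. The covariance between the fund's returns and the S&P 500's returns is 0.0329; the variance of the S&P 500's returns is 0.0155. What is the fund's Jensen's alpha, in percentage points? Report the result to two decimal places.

-33.40

β = Cov / Var = 0.0329 / 0.0155 = 2.1226
E[R] = Rf + β(Rm − Rf) = 4.2% + 2.1226 × (18.9% − 4.2%) = 35.4022%
α = Rp − E[R] = 2.0% − 35.4022% = -33.4022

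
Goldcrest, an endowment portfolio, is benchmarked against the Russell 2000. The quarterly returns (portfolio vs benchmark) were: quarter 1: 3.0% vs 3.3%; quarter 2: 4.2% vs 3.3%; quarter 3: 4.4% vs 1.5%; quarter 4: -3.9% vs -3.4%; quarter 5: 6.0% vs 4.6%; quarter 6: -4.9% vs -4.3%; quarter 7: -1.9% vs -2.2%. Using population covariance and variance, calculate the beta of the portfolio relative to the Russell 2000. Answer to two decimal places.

1.19

r̄p = 0.9857%,  r̄m = 0.4000%
Cov = Σ(rp − r̄p)(rm − r̄m) / 7 = 13.3871
Var(rm) = Σ(rm − r̄m)² / 7 = 11.2800
β = Cov / Var = 13.3871 / 11.2800 = 1.1868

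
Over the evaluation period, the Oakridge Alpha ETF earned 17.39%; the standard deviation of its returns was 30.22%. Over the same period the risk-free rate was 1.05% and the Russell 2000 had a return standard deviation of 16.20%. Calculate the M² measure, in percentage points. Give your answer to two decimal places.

Sharpe = (Rp − Rf) / σp = (17.39% − 1.05%) / 30.22% = 0.5407
M² = Rf + Sharpe × σm = 1.05% + 0.5407 × 16.20% = 9.8093%

9.81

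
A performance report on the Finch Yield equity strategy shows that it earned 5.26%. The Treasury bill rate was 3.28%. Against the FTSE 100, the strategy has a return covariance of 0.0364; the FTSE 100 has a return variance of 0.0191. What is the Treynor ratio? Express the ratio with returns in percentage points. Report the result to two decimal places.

1.04

β = Cov / Var = 0.0364 / 0.0191 = 1.9058
Treynor = (Rp − Rf) / β = (5.26% − 3.28%) / 1.9058 = 1.98 / 1.9058 = 1.0389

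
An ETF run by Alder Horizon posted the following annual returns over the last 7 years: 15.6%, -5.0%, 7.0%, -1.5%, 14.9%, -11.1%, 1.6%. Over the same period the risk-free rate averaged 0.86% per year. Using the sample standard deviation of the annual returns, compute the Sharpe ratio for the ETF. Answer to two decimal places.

0.22

Mean return r̄ = 21.50 / 7 = 3.0714%
Sample σ = √[Σ(r − r̄)² / 6] = √[601.3543 / 6] = √100.2257 = 10.0113%
Sharpe = (r̄ − rf) / σ = (3.0714 − 0.86) / 10.0113 = 2.2114 / 10.0113 = 0.2209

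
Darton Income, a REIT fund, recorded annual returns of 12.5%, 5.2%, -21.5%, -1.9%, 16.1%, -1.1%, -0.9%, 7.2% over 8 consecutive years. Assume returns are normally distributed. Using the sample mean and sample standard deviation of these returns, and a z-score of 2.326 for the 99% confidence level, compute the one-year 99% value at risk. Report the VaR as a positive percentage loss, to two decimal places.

24.89

r̄ = (12.5 + 5.2 − 21.5 − 1.9 + 16.1 − 1.1 − 0.9 + 7.2) / 8 = 1.9500%
Sample σ = √[Σ(r − r̄)² / 7] = √[931.8000 / 7] = √133.1143 = 11.5375%
VaR = −(r̄ − z·σ) = −(1.9500 − 2.326 × 11.5375) = −(-24.8862) = 24.8862%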